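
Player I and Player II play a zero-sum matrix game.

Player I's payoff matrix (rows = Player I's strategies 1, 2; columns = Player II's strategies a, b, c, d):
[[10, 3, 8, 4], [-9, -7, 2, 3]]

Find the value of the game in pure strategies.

Row minima: 3, -9 → Player I's maximin is 3.
Column maxima: 10, 3, 8, 4 → Player II's minimax is 3.
They coincide at (1, b), so the value is 3.

3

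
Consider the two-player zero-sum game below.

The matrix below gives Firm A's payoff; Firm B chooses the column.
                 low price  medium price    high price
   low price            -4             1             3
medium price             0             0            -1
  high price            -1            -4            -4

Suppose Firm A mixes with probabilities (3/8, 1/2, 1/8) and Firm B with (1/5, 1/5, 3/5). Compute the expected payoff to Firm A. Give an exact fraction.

-11/40

Against (1/5, 1/5, 3/5), each row's expected payoff is low price: 6/5; medium price: -3/5; high price: -17/5.
Taking the (3/8, 1/2, 1/8)-weighted average: (3/8)·(6/5) + (1/2)·(-3/5) + (1/8)·(-17/5) = -11/40.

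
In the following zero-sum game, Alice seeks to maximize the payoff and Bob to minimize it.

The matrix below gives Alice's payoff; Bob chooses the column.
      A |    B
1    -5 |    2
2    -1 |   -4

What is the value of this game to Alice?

Row minima are -5 and -4, so Alice's maximin is -4; column maxima are -1 and 2, so Bob's minimax is -1. These differ, so the equilibrium is in mixed strategies.
Let Alice play 1 with probability p. Bob is indifferent when −5p − (1−p) = 2p − 4(1−p), giving p = 3/10.
Let Bob play A with probability q. Alice is indifferent when −5q + 2(1−q) = −q − 4(1−q), giving q = 3/5.
The value is -5·(3/5) + (2)·(2/5) = -11/5.

-11/5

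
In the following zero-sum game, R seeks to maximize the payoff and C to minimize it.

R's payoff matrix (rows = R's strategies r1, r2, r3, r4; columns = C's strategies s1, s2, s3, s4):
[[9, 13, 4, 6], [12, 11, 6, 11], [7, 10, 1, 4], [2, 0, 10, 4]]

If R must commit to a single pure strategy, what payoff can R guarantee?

The worst-case payoff for each row is r1: 4, r2: 6, r3: 1, r4: 0.
The best of these is 6.

6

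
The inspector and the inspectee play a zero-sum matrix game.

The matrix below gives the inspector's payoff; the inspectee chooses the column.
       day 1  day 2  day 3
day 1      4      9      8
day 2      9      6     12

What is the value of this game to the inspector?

Column day 3 is strictly dominated by day 1 for the inspectee (it gives the inspector more in every row).
The remaining 2×2 game on (day 1, day 2) × (day 1, day 2) has no saddle point. Let the inspector play day 1 with probability p; indifference gives 4p + 9(1−p) = 9p + 6(1−p), so p = 3/8.
Similarly the inspectee's optimal q on day 1 is 3/8, and the value is 4·(3/8) + (9)·(5/8) = 57/8.

57/8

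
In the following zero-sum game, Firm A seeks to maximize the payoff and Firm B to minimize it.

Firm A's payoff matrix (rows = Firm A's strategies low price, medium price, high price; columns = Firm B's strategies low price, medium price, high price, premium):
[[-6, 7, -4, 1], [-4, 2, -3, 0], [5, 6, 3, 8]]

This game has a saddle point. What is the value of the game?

3

Row minima: -6, -4, 3 → Firm A's maximin is 3.
Column maxima: 5, 7, 3, 8 → Firm B's minimax is 3.
They coincide at (high price, high price), so the value is 3.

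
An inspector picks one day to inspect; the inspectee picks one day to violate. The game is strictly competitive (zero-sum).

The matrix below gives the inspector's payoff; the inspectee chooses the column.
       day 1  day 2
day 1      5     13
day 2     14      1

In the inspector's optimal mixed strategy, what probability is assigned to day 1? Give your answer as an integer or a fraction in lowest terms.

Row minima are 5 and 1, so the inspector's maximin is 5; column maxima are 14 and 13, so the inspectee's minimax is 13. These differ, so the equilibrium is in mixed strategies.
Let the inspector play day 1 with probability p. The inspectee is indifferent when 5p + 14(1−p) = 13p + (1−p), giving p = 13/21.

13/21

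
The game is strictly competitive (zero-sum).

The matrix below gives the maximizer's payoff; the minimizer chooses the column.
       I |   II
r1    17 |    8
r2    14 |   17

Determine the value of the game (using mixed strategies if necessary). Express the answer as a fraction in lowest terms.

Row minima are 8 and 14, so the maximizer's maximin is 14; column maxima are 17 and 17, so the minimizer's minimax is 17. These differ, so the equilibrium is in mixed strategies.
Let the maximizer play r1 with probability p. The minimizer is indifferent when 17p + 14(1−p) = 8p + 17(1−p), giving p = 1/4.
Let the minimizer play I with probability q. The maximizer is indifferent when 17q + 8(1−q) = 14q + 17(1−q), giving q = 3/4.
The value is 17·(3/4) + (8)·(1/4) = 59/4.

59/4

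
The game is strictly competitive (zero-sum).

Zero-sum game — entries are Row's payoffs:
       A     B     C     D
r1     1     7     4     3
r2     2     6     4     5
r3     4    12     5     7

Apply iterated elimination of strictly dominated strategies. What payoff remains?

4

Row r1 is strictly dominated by row r3 (4>1, 12>7, 5>4, 7>3); eliminate r1.
Column D is strictly dominated by A for Column (2<5, 4<7); eliminate D.
Row r2 is strictly dominated by row r3 (4>2, 12>6, 5>4); eliminate r2.
Column C is strictly dominated by A for Column (4<5); eliminate C.
Column B is strictly dominated by A for Column (4<12); eliminate B.
Only (r3, A) remains, with payoff 4.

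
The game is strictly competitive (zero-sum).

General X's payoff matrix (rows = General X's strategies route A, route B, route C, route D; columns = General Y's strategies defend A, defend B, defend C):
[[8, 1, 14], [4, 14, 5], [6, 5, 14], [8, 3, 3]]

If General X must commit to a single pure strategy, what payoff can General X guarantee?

The worst-case payoff for each row is route A: 1, route B: 4, route C: 5, route D: 3.
The best of these is 5.

5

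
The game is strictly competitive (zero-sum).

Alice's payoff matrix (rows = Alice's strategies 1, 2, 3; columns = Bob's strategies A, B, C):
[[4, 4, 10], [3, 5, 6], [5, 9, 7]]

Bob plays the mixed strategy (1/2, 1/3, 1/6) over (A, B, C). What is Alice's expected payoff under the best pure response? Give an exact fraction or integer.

1: (4)·(1/2) + (4)·(1/3) + (10)·(1/6) = 5.
2: (3)·(1/2) + (5)·(1/3) + (6)·(1/6) = 25/6.
3: (5)·(1/2) + (9)·(1/3) + (7)·(1/6) = 20/3.
The best pure response is 3 with expected payoff 20/3.

20/3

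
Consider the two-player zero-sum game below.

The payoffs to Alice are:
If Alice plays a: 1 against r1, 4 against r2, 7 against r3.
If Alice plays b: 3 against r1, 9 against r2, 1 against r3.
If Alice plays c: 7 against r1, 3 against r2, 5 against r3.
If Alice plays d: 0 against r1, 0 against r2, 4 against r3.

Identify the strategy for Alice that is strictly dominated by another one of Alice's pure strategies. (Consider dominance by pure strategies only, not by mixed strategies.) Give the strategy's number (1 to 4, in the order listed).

Compare d with a: 1 > 0, 4 > 0, 7 > 4.
So a strictly dominates d for Alice; d is strictly dominated.

4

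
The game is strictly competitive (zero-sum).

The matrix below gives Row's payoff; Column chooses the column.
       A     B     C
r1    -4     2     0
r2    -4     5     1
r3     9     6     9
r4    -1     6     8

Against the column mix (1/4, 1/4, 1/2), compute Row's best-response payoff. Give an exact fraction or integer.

r1: (-4)·(1/4) + (2)·(1/4) + (0)·(1/2) = -1/2.
r2: (-4)·(1/4) + (5)·(1/4) + (1)·(1/2) = 3/4.
r3: (9)·(1/4) + (6)·(1/4) + (9)·(1/2) = 33/4.
r4: (-1)·(1/4) + (6)·(1/4) + (8)·(1/2) = 21/4.
The best pure response is r3 with expected payoff 33/4.

33/4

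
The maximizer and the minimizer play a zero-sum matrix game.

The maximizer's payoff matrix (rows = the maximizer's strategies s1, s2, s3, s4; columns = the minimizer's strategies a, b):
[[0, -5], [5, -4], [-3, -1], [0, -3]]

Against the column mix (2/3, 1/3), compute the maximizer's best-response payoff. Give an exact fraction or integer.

2

s1: (0)·(2/3) + (-5)·(1/3) = -5/3.
s2: (5)·(2/3) + (-4)·(1/3) = 2.
s3: (-3)·(2/3) + (-1)·(1/3) = -7/3.
s4: (0)·(2/3) + (-3)·(1/3) = -1.
The best pure response is s2 with expected payoff 2.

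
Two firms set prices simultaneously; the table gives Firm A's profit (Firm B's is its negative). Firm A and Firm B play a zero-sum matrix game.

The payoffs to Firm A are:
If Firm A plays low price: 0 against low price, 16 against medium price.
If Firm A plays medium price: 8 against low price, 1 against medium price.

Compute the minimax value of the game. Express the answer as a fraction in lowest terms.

Row minima are 0 and 1, so Firm A's maximin is 1; column maxima are 8 and 16, so Firm B's minimax is 8. These differ, so the equilibrium is in mixed strategies.
Let Firm A play low price with probability p. Firm B is indifferent when 8(1−p) = 16p + (1−p), giving p = 7/23.
Let Firm B play low price with probability q. Firm A is indifferent when 16(1−q) = 8q + (1−q), giving q = 15/23.
The value is 0·(15/23) + (16)·(8/23) = 128/23.

128/23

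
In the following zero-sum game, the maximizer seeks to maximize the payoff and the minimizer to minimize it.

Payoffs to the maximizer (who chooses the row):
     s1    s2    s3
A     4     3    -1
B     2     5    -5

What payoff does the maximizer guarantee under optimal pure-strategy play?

Row minima: -1, -5 → the maximizer's maximin is -1.
Column maxima: 4, 5, -1 → the minimizer's minimax is -1.
They coincide at (A, s3), so the value is -1.

-1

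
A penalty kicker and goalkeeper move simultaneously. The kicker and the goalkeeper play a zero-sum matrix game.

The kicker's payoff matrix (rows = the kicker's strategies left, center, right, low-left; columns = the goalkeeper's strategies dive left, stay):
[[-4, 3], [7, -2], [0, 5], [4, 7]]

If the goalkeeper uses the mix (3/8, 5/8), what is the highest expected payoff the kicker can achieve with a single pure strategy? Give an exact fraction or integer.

left: (-4)·(3/8) + (3)·(5/8) = 3/8.
center: (7)·(3/8) + (-2)·(5/8) = 11/8.
right: (0)·(3/8) + (5)·(5/8) = 25/8.
low-left: (4)·(3/8) + (7)·(5/8) = 47/8.
The best pure response is low-left with expected payoff 47/8.

47/8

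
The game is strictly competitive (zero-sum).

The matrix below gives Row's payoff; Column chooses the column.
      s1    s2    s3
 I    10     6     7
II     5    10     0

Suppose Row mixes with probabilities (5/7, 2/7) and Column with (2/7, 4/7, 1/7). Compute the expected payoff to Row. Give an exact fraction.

355/49

Against (2/7, 4/7, 1/7), each row's expected payoff is I: 51/7; II: 50/7.
Taking the (5/7, 2/7)-weighted average: (5/7)·(51/7) + (2/7)·(50/7) = 355/49.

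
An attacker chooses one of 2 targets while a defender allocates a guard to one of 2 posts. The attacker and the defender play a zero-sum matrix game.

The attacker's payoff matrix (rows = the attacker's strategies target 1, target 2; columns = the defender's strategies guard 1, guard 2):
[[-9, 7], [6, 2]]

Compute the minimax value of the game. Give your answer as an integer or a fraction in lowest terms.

Row minima are -9 and 2, so the attacker's maximin is 2; column maxima are 6 and 7, so the defender's minimax is 6. These differ, so the equilibrium is in mixed strategies.
Let the attacker play target 1 with probability p. The defender is indifferent when −9p + 6(1−p) = 7p + 2(1−p), giving p = 1/5.
Let the defender play guard 1 with probability q. The attacker is indifferent when −9q + 7(1−q) = 6q + 2(1−q), giving q = 1/4.
The value is -9·(1/4) + (7)·(3/4) = 3.

3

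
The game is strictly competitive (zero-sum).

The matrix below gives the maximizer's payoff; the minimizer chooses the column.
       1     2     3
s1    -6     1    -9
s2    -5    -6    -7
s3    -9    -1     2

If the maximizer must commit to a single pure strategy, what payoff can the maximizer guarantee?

-7

The worst-case payoff for each row is s1: -9, s2: -7, s3: -9.
The best of these is -7.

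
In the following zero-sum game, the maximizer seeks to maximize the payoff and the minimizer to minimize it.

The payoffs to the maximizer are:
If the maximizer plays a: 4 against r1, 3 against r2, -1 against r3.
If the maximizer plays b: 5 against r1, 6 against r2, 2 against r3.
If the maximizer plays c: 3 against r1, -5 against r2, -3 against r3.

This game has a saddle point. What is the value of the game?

Row minima: -1, 2, -5 → the maximizer's maximin is 2.
Column maxima: 5, 6, 2 → the minimizer's minimax is 2.
They coincide at (b, r3), so the value is 2.

2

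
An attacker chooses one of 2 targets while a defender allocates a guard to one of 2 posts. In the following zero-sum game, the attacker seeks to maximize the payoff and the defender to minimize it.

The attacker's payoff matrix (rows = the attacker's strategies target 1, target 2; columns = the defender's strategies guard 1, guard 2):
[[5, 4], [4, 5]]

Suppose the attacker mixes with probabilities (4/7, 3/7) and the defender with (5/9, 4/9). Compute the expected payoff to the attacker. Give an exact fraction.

284/63

Against (5/9, 4/9), each row's expected payoff is target 1: 41/9; target 2: 40/9.
Taking the (4/7, 3/7)-weighted average: (4/7)·(41/9) + (3/7)·(40/9) = 284/63.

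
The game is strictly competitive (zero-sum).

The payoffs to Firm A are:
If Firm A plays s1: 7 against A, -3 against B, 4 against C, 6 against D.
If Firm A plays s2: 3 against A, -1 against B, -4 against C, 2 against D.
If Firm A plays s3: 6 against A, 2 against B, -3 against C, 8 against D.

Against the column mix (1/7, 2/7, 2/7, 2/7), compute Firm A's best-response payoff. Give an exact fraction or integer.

s1: (7)·(1/7) + (-3)·(2/7) + (4)·(2/7) + (6)·(2/7) = 3.
s2: (3)·(1/7) + (-1)·(2/7) + (-4)·(2/7) + (2)·(2/7) = -3/7.
s3: (6)·(1/7) + (2)·(2/7) + (-3)·(2/7) + (8)·(2/7) = 20/7.
The best pure response is s1 with expected payoff 3.

3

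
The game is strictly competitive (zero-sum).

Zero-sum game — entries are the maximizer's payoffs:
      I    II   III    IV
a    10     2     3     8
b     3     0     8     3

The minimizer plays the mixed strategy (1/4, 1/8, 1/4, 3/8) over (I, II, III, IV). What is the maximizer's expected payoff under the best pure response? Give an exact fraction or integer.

13/2

a: (10)·(1/4) + (2)·(1/8) + (3)·(1/4) + (8)·(3/8) = 13/2.
b: (3)·(1/4) + (0)·(1/8) + (8)·(1/4) + (3)·(3/8) = 31/8.
The best pure response is a with expected payoff 13/2.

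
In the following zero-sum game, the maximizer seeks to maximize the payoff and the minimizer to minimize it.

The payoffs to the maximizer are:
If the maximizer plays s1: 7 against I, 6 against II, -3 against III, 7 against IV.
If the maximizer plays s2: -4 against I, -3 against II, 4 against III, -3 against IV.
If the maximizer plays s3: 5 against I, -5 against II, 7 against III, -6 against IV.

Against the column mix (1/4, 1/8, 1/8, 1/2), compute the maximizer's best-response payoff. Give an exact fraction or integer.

45/8

s1: (7)·(1/4) + (6)·(1/8) + (-3)·(1/8) + (7)·(1/2) = 45/8.
s2: (-4)·(1/4) + (-3)·(1/8) + (4)·(1/8) + (-3)·(1/2) = -19/8.
s3: (5)·(1/4) + (-5)·(1/8) + (7)·(1/8) + (-6)·(1/2) = -3/2.
The best pure response is s1 with expected payoff 45/8.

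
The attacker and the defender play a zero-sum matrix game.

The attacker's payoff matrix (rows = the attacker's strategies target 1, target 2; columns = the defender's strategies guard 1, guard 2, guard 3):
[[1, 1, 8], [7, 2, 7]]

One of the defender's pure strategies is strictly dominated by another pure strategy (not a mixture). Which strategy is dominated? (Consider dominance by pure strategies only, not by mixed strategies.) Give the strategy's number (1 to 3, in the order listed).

3

The defender prefers columns that give the attacker less. Compare guard 3 with guard 2: 1 < 8, 2 < 7.
So guard 2 strictly dominates guard 3 for the defender; guard 3 is strictly dominated.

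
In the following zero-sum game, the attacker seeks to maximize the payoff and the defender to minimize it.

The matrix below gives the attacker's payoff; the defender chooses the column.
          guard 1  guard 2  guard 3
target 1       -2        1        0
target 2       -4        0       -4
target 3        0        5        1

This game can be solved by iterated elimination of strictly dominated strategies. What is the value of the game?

0

Row target 2 is strictly dominated by row target 1 (-2>-4, 1>0, 0>-4); eliminate target 2.
Row target 1 is strictly dominated by row target 3 (0>-2, 5>1, 1>0); eliminate target 1.
Column guard 2 is strictly dominated by guard 1 for the defender (0<5); eliminate guard 2.
Column guard 3 is strictly dominated by guard 1 for the defender (0<1); eliminate guard 3.
Only (target 3, guard 1) remains, with payoff 0.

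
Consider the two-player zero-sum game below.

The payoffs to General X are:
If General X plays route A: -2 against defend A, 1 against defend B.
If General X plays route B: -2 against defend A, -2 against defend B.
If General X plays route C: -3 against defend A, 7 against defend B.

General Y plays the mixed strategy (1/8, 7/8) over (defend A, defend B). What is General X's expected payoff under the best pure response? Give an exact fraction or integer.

23/4

route A: (-2)·(1/8) + (1)·(7/8) = 5/8.
route B: (-2)·(1/8) + (-2)·(7/8) = -2.
route C: (-3)·(1/8) + (7)·(7/8) = 23/4.
The best pure response is route C with expected payoff 23/4.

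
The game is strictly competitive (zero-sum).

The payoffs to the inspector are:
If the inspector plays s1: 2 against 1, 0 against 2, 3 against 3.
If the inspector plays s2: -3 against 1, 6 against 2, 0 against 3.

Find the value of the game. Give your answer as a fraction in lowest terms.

Column 3 is strictly dominated by 1 for the inspectee (it gives the inspector more in every row).
The remaining 2×2 game on (s1, s2) × (1, 2) has no saddle point. Let the inspector play s1 with probability p; indifference gives 2p − 3(1−p) = 6(1−p), so p = 9/11.
Similarly the inspectee's optimal q on 1 is 6/11, and the value is 2·(6/11) + (0)·(5/11) = 12/11.

12/11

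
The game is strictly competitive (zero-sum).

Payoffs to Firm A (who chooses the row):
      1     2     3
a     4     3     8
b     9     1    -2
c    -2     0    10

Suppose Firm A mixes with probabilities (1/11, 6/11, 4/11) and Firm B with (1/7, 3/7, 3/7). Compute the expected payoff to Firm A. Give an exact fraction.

Against (1/7, 3/7, 3/7), each row's expected payoff is a: 37/7; b: 6/7; c: 4.
Taking the (1/11, 6/11, 4/11)-weighted average: (1/11)·(37/7) + (6/11)·(6/7) + (4/11)·(4) = 185/77.

185/77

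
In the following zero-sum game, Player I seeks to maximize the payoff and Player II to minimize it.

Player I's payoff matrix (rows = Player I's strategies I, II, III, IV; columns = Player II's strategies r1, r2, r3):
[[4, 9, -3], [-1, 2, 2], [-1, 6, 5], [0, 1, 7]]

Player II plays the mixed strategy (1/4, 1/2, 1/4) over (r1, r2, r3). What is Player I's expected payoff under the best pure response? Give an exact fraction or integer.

19/4

I: (4)·(1/4) + (9)·(1/2) + (-3)·(1/4) = 19/4.
II: (-1)·(1/4) + (2)·(1/2) + (2)·(1/4) = 5/4.
III: (-1)·(1/4) + (6)·(1/2) + (5)·(1/4) = 4.
IV: (0)·(1/4) + (1)·(1/2) + (7)·(1/4) = 9/4.
The best pure response is I with expected payoff 19/4.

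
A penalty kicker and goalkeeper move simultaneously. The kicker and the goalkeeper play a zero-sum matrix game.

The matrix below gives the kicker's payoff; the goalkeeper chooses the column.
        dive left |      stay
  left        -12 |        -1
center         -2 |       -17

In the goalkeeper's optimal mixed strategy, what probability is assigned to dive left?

Row minima are -12 and -17, so the kicker's maximin is -12; column maxima are -2 and -1, so the goalkeeper's minimax is -2. These differ, so the equilibrium is in mixed strategies.
Let the goalkeeper play dive left with probability q. The kicker is indifferent when −12q − (1−q) = −2q − 17(1−q), giving q = 8/13.

8/13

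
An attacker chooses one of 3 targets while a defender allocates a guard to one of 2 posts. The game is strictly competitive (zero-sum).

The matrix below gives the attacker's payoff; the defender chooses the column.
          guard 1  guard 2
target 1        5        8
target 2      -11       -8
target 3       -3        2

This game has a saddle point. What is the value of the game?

5

Row minima: 5, -11, -3 → the attacker's maximin is 5.
Column maxima: 5, 8 → the defender's minimax is 5.
They coincide at (target 1, guard 1), so the value is 5.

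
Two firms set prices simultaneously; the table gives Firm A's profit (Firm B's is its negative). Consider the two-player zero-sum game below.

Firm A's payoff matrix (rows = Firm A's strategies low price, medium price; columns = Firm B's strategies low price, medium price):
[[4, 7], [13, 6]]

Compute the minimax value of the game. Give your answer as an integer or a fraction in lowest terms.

Row minima are 4 and 6, so Firm A's maximin is 6; column maxima are 13 and 7, so Firm B's minimax is 7. These differ, so the equilibrium is in mixed strategies.
Let Firm A play low price with probability p. Firm B is indifferent when 4p + 13(1−p) = 7p + 6(1−p), giving p = 7/10.
Let Firm B play low price with probability q. Firm A is indifferent when 4q + 7(1−q) = 13q + 6(1−q), giving q = 1/10.
The value is 4·(1/10) + (7)·(9/10) = 67/10.

67/10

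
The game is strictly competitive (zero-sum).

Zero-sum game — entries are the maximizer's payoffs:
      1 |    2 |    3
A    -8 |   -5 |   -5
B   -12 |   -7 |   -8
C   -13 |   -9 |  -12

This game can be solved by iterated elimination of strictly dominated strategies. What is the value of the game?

Column 3 is strictly dominated by 1 for the minimizer (-8<-5, -12<-8, -13<-12); eliminate 3.
Column 2 is strictly dominated by 1 for the minimizer (-8<-5, -12<-7, -13<-9); eliminate 2.
Row C is strictly dominated by row A (-8>-13); eliminate C.
Row B is strictly dominated by row A (-8>-12); eliminate B.
Only (A, 1) remains, with payoff -8.

-8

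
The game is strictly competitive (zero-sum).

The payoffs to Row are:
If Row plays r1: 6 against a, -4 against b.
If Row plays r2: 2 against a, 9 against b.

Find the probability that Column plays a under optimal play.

13/17

Row minima are -4 and 2, so Row's maximin is 2; column maxima are 6 and 9, so Column's minimax is 6. These differ, so the equilibrium is in mixed strategies.
Let Column play a with probability q. Row is indifferent when 6q − 4(1−q) = 2q + 9(1−q), giving q = 13/17.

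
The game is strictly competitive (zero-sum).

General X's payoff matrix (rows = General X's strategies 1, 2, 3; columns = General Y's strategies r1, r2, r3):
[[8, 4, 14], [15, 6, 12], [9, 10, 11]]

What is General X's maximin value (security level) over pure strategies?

9

The worst-case payoff for each row is 1: 4, 2: 6, 3: 9.
The best of these is 9.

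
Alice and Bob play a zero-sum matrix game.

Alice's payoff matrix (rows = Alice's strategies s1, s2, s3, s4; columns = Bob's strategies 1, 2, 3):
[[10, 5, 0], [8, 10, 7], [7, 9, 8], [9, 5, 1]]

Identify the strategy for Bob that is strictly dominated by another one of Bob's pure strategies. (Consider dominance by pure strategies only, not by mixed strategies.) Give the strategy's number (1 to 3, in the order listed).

2

Bob prefers columns that give Alice less. Compare 2 with 3: 0 < 5, 7 < 10, 8 < 9, 1 < 5.
So 3 strictly dominates 2 for Bob; 2 is strictly dominated.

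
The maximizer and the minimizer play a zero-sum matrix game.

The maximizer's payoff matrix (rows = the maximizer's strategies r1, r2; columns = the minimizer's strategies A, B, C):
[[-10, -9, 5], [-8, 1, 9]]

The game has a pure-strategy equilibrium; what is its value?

Row minima: -10, -8 → the maximizer's maximin is -8.
Column maxima: -8, 1, 9 → the minimizer's minimax is -8.
They coincide at (r2, A), so the value is -8.

-8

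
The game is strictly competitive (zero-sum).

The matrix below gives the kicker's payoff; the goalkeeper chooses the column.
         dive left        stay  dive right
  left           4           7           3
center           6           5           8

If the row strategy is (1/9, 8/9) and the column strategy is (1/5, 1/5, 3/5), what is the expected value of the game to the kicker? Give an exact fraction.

Against (1/5, 1/5, 3/5), each row's expected payoff is left: 4; center: 7.
Taking the (1/9, 8/9)-weighted average: (1/9)·(4) + (8/9)·(7) = 20/3.

20/3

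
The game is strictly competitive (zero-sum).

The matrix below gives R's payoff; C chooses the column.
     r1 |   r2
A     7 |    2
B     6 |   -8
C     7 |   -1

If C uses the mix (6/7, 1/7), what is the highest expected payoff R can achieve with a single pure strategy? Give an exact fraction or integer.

44/7

A: (7)·(6/7) + (2)·(1/7) = 44/7.
B: (6)·(6/7) + (-8)·(1/7) = 4.
C: (7)·(6/7) + (-1)·(1/7) = 41/7.
The best pure response is A with expected payoff 44/7.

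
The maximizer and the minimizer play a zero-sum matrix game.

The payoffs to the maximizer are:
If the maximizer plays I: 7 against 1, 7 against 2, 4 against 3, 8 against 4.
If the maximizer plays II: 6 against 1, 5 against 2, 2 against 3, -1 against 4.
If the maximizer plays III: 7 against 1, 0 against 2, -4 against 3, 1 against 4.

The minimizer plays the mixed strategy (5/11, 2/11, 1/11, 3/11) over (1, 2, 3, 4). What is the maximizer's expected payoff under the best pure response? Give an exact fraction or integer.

I: (7)·(5/11) + (7)·(2/11) + (4)·(1/11) + (8)·(3/11) = 7.
II: (6)·(5/11) + (5)·(2/11) + (2)·(1/11) + (-1)·(3/11) = 39/11.
III: (7)·(5/11) + (0)·(2/11) + (-4)·(1/11) + (1)·(3/11) = 34/11.
The best pure response is I with expected payoff 7.

7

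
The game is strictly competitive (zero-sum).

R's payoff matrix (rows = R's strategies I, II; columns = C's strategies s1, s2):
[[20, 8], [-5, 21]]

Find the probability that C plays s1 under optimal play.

Row minima are 8 and -5, so R's maximin is 8; column maxima are 20 and 21, so C's minimax is 20. These differ, so the equilibrium is in mixed strategies.
Let C play s1 with probability q. R is indifferent when 20q + 8(1−q) = −5q + 21(1−q), giving q = 13/38.

13/38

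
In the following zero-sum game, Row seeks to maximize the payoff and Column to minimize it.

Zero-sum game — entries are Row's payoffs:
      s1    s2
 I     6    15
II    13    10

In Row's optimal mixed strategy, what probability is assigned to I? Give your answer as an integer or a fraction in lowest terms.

1/4

Row minima are 6 and 10, so Row's maximin is 10; column maxima are 13 and 15, so Column's minimax is 13. These differ, so the equilibrium is in mixed strategies.
Let Row play I with probability p. Column is indifferent when 6p + 13(1−p) = 15p + 10(1−p), giving p = 1/4.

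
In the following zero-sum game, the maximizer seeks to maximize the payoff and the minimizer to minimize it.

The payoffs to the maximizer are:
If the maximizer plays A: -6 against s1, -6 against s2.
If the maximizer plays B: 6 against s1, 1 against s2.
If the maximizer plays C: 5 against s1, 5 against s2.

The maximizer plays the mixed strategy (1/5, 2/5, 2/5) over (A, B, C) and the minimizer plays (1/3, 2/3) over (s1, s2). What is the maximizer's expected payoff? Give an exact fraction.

28/15

Against (1/3, 2/3), each row's expected payoff is A: -6; B: 8/3; C: 5.
Taking the (1/5, 2/5, 2/5)-weighted average: (1/5)·(-6) + (2/5)·(8/3) + (2/5)·(5) = 28/15.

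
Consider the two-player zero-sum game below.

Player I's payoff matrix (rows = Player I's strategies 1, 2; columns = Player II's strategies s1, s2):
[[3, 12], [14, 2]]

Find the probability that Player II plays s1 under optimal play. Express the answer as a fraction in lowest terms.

Row minima are 3 and 2, so Player I's maximin is 3; column maxima are 14 and 12, so Player II's minimax is 12. These differ, so the equilibrium is in mixed strategies.
Let Player II play s1 with probability q. Player I is indifferent when 3q + 12(1−q) = 14q + 2(1−q), giving q = 10/21.

10/21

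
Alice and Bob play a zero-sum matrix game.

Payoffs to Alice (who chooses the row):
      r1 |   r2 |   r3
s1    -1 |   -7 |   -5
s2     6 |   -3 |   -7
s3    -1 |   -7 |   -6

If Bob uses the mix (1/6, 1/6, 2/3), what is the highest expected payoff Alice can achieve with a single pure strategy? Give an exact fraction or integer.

-25/6

s1: (-1)·(1/6) + (-7)·(1/6) + (-5)·(2/3) = -14/3.
s2: (6)·(1/6) + (-3)·(1/6) + (-7)·(2/3) = -25/6.
s3: (-1)·(1/6) + (-7)·(1/6) + (-6)·(2/3) = -16/3.
The best pure response is s2 with expected payoff -25/6.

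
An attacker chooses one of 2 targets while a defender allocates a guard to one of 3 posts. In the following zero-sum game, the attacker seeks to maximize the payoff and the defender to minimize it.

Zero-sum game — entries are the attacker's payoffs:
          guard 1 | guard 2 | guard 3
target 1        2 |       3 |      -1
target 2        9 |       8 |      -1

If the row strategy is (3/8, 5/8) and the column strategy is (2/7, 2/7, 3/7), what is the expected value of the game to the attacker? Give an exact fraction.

22/7

Against (2/7, 2/7, 3/7), each row's expected payoff is target 1: 1; target 2: 31/7.
Taking the (3/8, 5/8)-weighted average: (3/8)·(1) + (5/8)·(31/7) = 22/7.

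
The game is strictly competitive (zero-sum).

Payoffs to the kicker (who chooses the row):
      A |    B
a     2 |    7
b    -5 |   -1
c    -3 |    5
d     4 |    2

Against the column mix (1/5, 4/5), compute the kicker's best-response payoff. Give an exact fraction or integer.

a: (2)·(1/5) + (7)·(4/5) = 6.
b: (-5)·(1/5) + (-1)·(4/5) = -9/5.
c: (-3)·(1/5) + (5)·(4/5) = 17/5.
d: (4)·(1/5) + (2)·(4/5) = 12/5.
The best pure response is a with expected payoff 6.

6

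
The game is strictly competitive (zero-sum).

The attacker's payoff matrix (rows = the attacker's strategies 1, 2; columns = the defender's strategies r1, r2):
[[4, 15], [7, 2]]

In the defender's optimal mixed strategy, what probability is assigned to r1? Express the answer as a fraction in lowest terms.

13/16

Row minima are 4 and 2, so the attacker's maximin is 4; column maxima are 7 and 15, so the defender's minimax is 7. These differ, so the equilibrium is in mixed strategies.
Let the defender play r1 with probability q. The attacker is indifferent when 4q + 15(1−q) = 7q + 2(1−q), giving q = 13/16.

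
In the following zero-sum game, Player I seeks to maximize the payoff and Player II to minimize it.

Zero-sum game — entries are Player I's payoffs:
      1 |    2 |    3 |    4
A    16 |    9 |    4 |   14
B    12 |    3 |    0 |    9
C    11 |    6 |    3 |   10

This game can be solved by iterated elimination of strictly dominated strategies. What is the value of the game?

Row B is strictly dominated by row A (16>12, 9>3, 4>0, 14>9); eliminate B.
Row C is strictly dominated by row A (16>11, 9>6, 4>3, 14>10); eliminate C.
Column 1 is strictly dominated by 2 for Player II (9<16); eliminate 1.
Column 4 is strictly dominated by 2 for Player II (9<14); eliminate 4.
Column 2 is strictly dominated by 3 for Player II (4<9); eliminate 2.
Only (A, 3) remains, with payoff 4.

4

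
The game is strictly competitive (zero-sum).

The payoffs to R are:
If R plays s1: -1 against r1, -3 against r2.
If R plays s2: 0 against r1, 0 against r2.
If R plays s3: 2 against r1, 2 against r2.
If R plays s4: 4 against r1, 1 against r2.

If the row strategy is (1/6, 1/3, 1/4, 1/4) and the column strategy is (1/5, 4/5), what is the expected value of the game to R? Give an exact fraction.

Against (1/5, 4/5), each row's expected payoff is s1: -13/5; s2: 0; s3: 2; s4: 8/5.
Taking the (1/6, 1/3, 1/4, 1/4)-weighted average: (1/6)·(-13/5) + (1/3)·(0) + (1/4)·(2) + (1/4)·(8/5) = 7/15.

7/15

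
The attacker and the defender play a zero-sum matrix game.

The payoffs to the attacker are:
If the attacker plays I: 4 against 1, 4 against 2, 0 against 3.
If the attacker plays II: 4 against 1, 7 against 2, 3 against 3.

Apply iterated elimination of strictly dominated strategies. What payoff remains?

Column 2 is strictly dominated by 3 for the defender (0<4, 3<7); eliminate 2.
Column 1 is strictly dominated by 3 for the defender (0<4, 3<4); eliminate 1.
Row I is strictly dominated by row II (3>0); eliminate I.
Only (II, 3) remains, with payoff 3.

3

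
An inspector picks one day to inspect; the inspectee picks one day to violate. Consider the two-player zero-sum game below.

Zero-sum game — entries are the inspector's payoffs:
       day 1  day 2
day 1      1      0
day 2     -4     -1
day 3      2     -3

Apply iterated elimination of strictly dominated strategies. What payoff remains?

Row day 2 is strictly dominated by row day 1 (1>-4, 0>-1); eliminate day 2.
Column day 1 is strictly dominated by day 2 for the inspectee (0<1, -3<2); eliminate day 1.
Row day 3 is strictly dominated by row day 1 (0>-3); eliminate day 3.
Only (day 1, day 2) remains, with payoff 0.

0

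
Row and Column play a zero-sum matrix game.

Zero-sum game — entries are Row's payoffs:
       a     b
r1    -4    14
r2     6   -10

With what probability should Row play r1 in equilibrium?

8/17

Row minima are -4 and -10, so Row's maximin is -4; column maxima are 6 and 14, so Column's minimax is 6. These differ, so the equilibrium is in mixed strategies.
Let Row play r1 with probability p. Column is indifferent when −4p + 6(1−p) = 14p − 10(1−p), giving p = 8/17.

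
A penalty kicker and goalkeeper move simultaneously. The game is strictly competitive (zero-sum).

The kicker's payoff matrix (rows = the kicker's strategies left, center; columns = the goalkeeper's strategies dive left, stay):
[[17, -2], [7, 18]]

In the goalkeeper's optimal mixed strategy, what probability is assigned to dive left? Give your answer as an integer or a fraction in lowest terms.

Row minima are -2 and 7, so the kicker's maximin is 7; column maxima are 17 and 18, so the goalkeeper's minimax is 17. These differ, so the equilibrium is in mixed strategies.
Let the goalkeeper play dive left with probability q. The kicker is indifferent when 17q − 2(1−q) = 7q + 18(1−q), giving q = 2/3.

2/3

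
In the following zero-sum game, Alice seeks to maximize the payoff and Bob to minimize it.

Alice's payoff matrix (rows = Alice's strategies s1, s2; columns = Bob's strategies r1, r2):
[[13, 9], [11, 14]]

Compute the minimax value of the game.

Row minima are 9 and 11, so Alice's maximin is 11; column maxima are 13 and 14, so Bob's minimax is 13. These differ, so the equilibrium is in mixed strategies.
Let Alice play s1 with probability p. Bob is indifferent when 13p + 11(1−p) = 9p + 14(1−p), giving p = 3/7.
Let Bob play r1 with probability q. Alice is indifferent when 13q + 9(1−q) = 11q + 14(1−q), giving q = 5/7.
The value is 13·(5/7) + (9)·(2/7) = 83/7.

83/7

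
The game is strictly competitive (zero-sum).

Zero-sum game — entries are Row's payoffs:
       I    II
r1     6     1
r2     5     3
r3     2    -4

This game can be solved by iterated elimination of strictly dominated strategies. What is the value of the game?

Column I is strictly dominated by II for Column (1<6, 3<5, -4<2); eliminate I.
Row r3 is strictly dominated by row r1 (1>-4); eliminate r3.
Row r1 is strictly dominated by row r2 (3>1); eliminate r1.
Only (r2, II) remains, with payoff 3.

3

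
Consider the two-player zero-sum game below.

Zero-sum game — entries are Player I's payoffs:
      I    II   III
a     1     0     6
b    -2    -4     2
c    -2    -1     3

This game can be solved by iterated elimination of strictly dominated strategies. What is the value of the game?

0

Column III is strictly dominated by I for Player II (1<6, -2<2, -2<3); eliminate III.
Row c is strictly dominated by row a (1>-2, 0>-1); eliminate c.
Row b is strictly dominated by row a (1>-2, 0>-4); eliminate b.
Column I is strictly dominated by II for Player II (0<1); eliminate I.
Only (a, II) remains, with payoff 0.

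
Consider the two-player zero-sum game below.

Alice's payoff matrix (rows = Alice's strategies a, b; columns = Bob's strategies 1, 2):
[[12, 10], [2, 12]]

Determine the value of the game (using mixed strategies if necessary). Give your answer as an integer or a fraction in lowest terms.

Row minima are 10 and 2, so Alice's maximin is 10; column maxima are 12 and 12, so Bob's minimax is 12. These differ, so the equilibrium is in mixed strategies.
Let Alice play a with probability p. Bob is indifferent when 12p + 2(1−p) = 10p + 12(1−p), giving p = 5/6.
Let Bob play 1 with probability q. Alice is indifferent when 12q + 10(1−q) = 2q + 12(1−q), giving q = 1/6.
The value is 12·(1/6) + (10)·(5/6) = 31/3.

31/3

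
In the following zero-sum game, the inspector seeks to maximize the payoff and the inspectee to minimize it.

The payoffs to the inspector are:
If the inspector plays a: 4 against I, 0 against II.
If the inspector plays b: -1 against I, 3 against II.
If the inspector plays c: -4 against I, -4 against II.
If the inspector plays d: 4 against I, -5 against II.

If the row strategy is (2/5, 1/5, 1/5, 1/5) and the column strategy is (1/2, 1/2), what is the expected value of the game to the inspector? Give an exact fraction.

Against (1/2, 1/2), each row's expected payoff is a: 2; b: 1; c: -4; d: -1/2.
Taking the (2/5, 1/5, 1/5, 1/5)-weighted average: (2/5)·(2) + (1/5)·(1) + (1/5)·(-4) + (1/5)·(-1/2) = 1/10.

1/10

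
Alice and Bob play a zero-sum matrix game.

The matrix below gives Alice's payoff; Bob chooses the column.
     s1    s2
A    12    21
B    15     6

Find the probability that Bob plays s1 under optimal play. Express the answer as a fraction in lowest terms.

Row minima are 12 and 6, so Alice's maximin is 12; column maxima are 15 and 21, so Bob's minimax is 15. These differ, so the equilibrium is in mixed strategies.
Let Bob play s1 with probability q. Alice is indifferent when 12q + 21(1−q) = 15q + 6(1−q), giving q = 5/6.

5/6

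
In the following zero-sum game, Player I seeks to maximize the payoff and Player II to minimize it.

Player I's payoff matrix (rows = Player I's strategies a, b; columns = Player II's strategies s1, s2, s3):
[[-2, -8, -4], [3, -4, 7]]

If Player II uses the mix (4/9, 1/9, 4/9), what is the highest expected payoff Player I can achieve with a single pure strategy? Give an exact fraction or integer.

4

a: (-2)·(4/9) + (-8)·(1/9) + (-4)·(4/9) = -32/9.
b: (3)·(4/9) + (-4)·(1/9) + (7)·(4/9) = 4.
The best pure response is b with expected payoff 4.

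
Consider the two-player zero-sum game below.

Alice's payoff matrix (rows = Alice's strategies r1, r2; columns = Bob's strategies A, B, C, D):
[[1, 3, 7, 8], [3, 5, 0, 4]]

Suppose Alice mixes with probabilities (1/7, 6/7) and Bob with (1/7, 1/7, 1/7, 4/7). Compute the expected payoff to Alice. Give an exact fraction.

187/49

Against (1/7, 1/7, 1/7, 4/7), each row's expected payoff is r1: 43/7; r2: 24/7.
Taking the (1/7, 6/7)-weighted average: (1/7)·(43/7) + (6/7)·(24/7) = 187/49.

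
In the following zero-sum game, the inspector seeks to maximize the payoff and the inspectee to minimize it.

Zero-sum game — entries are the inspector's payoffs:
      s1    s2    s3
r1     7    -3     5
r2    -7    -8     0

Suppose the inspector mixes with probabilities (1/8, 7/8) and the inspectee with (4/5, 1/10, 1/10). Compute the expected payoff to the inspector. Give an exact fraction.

-39/8

Against (4/5, 1/10, 1/10), each row's expected payoff is r1: 29/5; r2: -32/5.
Taking the (1/8, 7/8)-weighted average: (1/8)·(29/5) + (7/8)·(-32/5) = -39/8.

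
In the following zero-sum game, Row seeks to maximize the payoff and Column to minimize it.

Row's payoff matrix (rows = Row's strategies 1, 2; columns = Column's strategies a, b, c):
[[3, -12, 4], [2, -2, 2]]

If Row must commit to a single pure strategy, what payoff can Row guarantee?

-2

The worst-case payoff for each row is 1: -12, 2: -2.
The best of these is -2.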